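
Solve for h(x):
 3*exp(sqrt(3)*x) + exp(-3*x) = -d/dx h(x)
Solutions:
 h(x) = C1 - sqrt(3)*exp(sqrt(3)*x) + exp(-3*x)/3


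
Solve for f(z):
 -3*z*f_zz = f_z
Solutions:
 f(z) = C1 + C2*z^(2/3)


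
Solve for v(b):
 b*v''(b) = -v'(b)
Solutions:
 v(b) = C1 + C2*log(b)


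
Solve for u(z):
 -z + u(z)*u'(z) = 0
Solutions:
 u(z) = -sqrt(C1 + z^2)
 u(z) = sqrt(C1 + z^2)


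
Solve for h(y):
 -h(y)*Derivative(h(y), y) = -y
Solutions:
 h(y) = -sqrt(C1 + y^2)
 h(y) = sqrt(C1 + y^2)


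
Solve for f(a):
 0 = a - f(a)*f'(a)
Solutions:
 f(a) = -sqrt(C1 + a^2)
 f(a) = sqrt(C1 + a^2)


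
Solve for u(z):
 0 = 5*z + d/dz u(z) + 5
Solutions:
 u(z) = C1 - 5*z^2/2 - 5*z


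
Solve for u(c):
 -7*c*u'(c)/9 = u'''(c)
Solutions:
 u(c) = C1 + Integral(C2*airyai(-21^(1/3)*c/3) + C3*airybi(-21^(1/3)*c/3), c)


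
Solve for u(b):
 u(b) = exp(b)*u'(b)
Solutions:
 u(b) = C1*exp(-exp(-b))


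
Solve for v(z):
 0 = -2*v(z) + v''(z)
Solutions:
 v(z) = C1*exp(-sqrt(2)*z) + C2*exp(sqrt(2)*z)


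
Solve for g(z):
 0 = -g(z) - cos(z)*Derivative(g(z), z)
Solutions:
 g(z) = C1*sqrt(sin(z) - 1)/sqrt(sin(z) + 1)


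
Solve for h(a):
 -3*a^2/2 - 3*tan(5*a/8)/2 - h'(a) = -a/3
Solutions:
 h(a) = C1 - a^3/2 + a^2/6 + 12*log(cos(5*a/8))/5


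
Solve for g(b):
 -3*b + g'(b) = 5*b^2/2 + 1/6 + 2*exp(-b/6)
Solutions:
 g(b) = C1 + 5*b^3/6 + 3*b^2/2 + b/6 - 12*exp(-b/6)


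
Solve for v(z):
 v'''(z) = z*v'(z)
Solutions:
 v(z) = C1 + Integral(C2*airyai(z) + C3*airybi(z), z)


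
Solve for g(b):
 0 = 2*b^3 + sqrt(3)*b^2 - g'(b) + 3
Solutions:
 g(b) = C1 + b^4/2 + sqrt(3)*b^3/3 + 3*b


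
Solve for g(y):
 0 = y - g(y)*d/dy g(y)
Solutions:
 g(y) = -sqrt(C1 + y^2)
 g(y) = sqrt(C1 + y^2)


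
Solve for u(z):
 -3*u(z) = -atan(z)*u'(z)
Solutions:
 u(z) = C1*exp(3*Integral(1/atan(z), z))


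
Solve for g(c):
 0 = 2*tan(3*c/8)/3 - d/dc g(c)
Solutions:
 g(c) = C1 - 16*log(cos(3*c/8))/9


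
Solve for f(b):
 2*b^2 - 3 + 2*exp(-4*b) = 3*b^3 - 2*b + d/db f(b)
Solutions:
 f(b) = C1 - 3*b^4/4 + 2*b^3/3 + b^2 - 3*b - exp(-4*b)/2


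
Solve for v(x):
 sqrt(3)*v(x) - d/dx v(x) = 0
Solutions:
 v(x) = C1*exp(sqrt(3)*x)


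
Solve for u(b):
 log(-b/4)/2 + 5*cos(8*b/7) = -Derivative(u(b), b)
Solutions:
 u(b) = C1 - b*log(-b)/2 + b/2 + b*log(2) - 35*sin(8*b/7)/8


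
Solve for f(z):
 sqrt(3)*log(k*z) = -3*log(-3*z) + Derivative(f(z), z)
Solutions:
 f(z) = C1 + z*(sqrt(3)*log(-k) - 3 - sqrt(3) + 3*log(3)) + z*(sqrt(3) + 3)*log(-z)


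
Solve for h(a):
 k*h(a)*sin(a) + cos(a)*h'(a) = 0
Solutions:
 h(a) = C1*exp(k*log(cos(a)))


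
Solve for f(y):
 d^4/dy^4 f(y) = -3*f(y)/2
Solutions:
 f(y) = (C1*sin(6^(1/4)*y/2) + C2*cos(6^(1/4)*y/2))*exp(-6^(1/4)*y/2) + (C3*sin(6^(1/4)*y/2) + C4*cos(6^(1/4)*y/2))*exp(6^(1/4)*y/2)


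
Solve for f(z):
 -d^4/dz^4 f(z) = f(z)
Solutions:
 f(z) = (C1*sin(sqrt(2)*z/2) + C2*cos(sqrt(2)*z/2))*exp(-sqrt(2)*z/2) + (C3*sin(sqrt(2)*z/2) + C4*cos(sqrt(2)*z/2))*exp(sqrt(2)*z/2)


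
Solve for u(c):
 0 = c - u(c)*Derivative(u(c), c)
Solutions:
 u(c) = -sqrt(C1 + c^2)
 u(c) = sqrt(C1 + c^2)


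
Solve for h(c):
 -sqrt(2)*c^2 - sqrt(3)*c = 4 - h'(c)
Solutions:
 h(c) = C1 + sqrt(2)*c^3/3 + sqrt(3)*c^2/2 + 4*c


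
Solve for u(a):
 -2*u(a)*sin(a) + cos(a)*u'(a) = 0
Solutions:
 u(a) = C1/cos(a)^2


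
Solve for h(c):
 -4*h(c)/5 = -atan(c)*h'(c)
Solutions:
 h(c) = C1*exp(4*Integral(1/atan(c), c)/5)


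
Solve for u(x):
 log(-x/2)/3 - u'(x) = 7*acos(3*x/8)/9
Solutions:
 u(x) = C1 + x*log(-x)/3 - 7*x*acos(3*x/8)/9 - x/3 - x*log(2)/3 + 7*sqrt(64 - 9*x^2)/27


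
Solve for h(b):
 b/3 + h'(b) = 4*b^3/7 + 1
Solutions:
 h(b) = C1 + b^4/7 - b^2/6 + b


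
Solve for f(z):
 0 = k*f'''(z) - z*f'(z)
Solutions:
 f(z) = C1 + Integral(C2*airyai(z*(1/k)^(1/3)) + C3*airybi(z*(1/k)^(1/3)), z)


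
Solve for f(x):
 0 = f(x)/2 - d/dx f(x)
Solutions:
 f(x) = C1*exp(x/2)


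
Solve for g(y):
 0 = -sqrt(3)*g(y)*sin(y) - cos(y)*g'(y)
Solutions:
 g(y) = C1*cos(y)^(sqrt(3))


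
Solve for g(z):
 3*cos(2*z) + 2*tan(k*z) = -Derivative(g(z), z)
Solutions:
 g(z) = C1 - 2*Piecewise((-log(cos(k*z))/k, Ne(k, 0)), (0, True)) - 3*sin(2*z)/2


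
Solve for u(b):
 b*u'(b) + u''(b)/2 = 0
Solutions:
 u(b) = C1 + C2*erf(b)


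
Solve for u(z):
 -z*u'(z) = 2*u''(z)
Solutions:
 u(z) = C1 + C2*erf(z/2)


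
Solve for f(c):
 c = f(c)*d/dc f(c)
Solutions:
 f(c) = -sqrt(C1 + c^2)
 f(c) = sqrt(C1 + c^2)


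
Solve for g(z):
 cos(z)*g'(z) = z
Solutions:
 g(z) = C1 + Integral(z/cos(z), z)


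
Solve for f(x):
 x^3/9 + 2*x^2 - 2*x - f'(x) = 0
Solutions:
 f(x) = C1 + x^4/36 + 2*x^3/3 - x^2


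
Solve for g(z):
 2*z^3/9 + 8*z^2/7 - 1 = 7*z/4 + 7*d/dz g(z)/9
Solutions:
 g(z) = C1 + z^4/14 + 24*z^3/49 - 9*z^2/8 - 9*z/7


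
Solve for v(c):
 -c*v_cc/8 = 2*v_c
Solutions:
 v(c) = C1 + C2/c^15


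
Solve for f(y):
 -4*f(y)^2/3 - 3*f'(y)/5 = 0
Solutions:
 f(y) = 9/(C1 + 20*y)


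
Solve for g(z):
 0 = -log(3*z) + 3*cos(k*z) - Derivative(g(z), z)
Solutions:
 g(z) = C1 - z*log(z) - z*log(3) + z + 3*Piecewise((sin(k*z)/k, Ne(k, 0)), (z, True))


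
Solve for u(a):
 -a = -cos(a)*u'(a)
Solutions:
 u(a) = C1 + Integral(a/cos(a), a)


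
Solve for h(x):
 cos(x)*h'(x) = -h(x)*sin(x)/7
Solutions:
 h(x) = C1*cos(x)^(1/7)


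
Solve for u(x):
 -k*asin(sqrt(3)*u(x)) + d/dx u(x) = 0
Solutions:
 Integral(1/asin(sqrt(3)*_y), (_y, u(x))) = C1 + k*x


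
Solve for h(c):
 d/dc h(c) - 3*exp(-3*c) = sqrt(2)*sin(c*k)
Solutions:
 h(c) = C1 - exp(-3*c) - sqrt(2)*cos(c*k)/k


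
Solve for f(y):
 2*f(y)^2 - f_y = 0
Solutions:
 f(y) = -1/(C1 + 2*y)


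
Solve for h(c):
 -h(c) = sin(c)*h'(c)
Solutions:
 h(c) = C1*sqrt(cos(c) + 1)/sqrt(cos(c) - 1)


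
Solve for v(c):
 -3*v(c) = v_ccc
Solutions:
 v(c) = C3*exp(-3^(1/3)*c) + (C1*sin(3^(5/6)*c/2) + C2*cos(3^(5/6)*c/2))*exp(3^(1/3)*c/2)


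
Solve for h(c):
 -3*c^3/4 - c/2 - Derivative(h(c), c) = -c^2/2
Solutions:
 h(c) = C1 - 3*c^4/16 + c^3/6 - c^2/4


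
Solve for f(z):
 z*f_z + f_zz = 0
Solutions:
 f(z) = C1 + C2*erf(sqrt(2)*z/2)


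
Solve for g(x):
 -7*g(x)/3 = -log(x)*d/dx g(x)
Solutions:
 g(x) = C1*exp(7*li(x)/3)


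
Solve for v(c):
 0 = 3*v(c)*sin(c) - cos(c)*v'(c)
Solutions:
 v(c) = C1/cos(c)^3


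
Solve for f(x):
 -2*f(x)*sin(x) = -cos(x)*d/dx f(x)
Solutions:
 f(x) = C1/cos(x)^2


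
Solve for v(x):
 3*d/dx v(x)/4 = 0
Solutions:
 v(x) = C1


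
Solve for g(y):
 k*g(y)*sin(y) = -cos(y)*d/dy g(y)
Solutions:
 g(y) = C1*exp(k*log(cos(y)))


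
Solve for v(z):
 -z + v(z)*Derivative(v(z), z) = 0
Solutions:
 v(z) = -sqrt(C1 + z^2)
 v(z) = sqrt(C1 + z^2)


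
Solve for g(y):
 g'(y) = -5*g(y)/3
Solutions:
 g(y) = C1*exp(-5*y/3)


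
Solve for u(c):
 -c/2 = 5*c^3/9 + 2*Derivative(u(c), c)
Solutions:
 u(c) = C1 - 5*c^4/72 - c^2/8


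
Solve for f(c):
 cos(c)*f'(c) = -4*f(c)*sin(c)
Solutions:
 f(c) = C1*cos(c)^4


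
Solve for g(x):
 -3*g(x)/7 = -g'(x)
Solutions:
 g(x) = C1*exp(3*x/7)


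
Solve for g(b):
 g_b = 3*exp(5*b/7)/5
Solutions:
 g(b) = C1 + 21*exp(5*b/7)/25


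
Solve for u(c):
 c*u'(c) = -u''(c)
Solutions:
 u(c) = C1 + C2*erf(sqrt(2)*c/2)


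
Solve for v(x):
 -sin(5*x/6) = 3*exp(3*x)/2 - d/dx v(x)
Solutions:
 v(x) = C1 + exp(3*x)/2 - 6*cos(5*x/6)/5


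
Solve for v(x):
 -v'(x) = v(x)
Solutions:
 v(x) = C1*exp(-x)


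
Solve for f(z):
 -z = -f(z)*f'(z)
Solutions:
 f(z) = -sqrt(C1 + z^2)
 f(z) = sqrt(C1 + z^2)


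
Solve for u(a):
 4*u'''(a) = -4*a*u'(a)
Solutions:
 u(a) = C1 + Integral(C2*airyai(-a) + C3*airybi(-a), a)


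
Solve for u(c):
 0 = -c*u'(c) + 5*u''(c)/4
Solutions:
 u(c) = C1 + C2*erfi(sqrt(10)*c/5)


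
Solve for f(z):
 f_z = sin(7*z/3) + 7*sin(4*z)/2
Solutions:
 f(z) = C1 - 3*cos(7*z/3)/7 - 7*cos(4*z)/8


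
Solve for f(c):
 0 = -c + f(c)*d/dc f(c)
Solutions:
 f(c) = -sqrt(C1 + c^2)
 f(c) = sqrt(C1 + c^2)


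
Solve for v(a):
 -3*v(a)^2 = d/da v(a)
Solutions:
 v(a) = 1/(C1 + 3*a)


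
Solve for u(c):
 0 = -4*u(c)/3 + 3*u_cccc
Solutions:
 u(c) = C1*exp(-sqrt(6)*c/3) + C2*exp(sqrt(6)*c/3) + C3*sin(sqrt(6)*c/3) + C4*cos(sqrt(6)*c/3)


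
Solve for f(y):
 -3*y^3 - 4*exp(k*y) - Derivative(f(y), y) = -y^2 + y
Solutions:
 f(y) = C1 - 3*y^4/4 + y^3/3 - y^2/2 - 4*exp(k*y)/k


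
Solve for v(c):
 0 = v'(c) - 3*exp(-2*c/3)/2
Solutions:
 v(c) = C1 - 9*exp(-2*c/3)/4


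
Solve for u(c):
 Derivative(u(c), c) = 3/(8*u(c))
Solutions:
 u(c) = -sqrt(C1 + 3*c)/2
 u(c) = sqrt(C1 + 3*c)/2


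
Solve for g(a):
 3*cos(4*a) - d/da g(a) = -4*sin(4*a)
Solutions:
 g(a) = C1 + 3*sin(4*a)/4 - cos(4*a)


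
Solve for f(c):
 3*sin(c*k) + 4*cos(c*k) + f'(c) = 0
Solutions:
 f(c) = C1 - 4*sin(c*k)/k + 3*cos(c*k)/k


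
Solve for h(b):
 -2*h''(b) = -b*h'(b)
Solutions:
 h(b) = C1 + C2*erfi(b/2)


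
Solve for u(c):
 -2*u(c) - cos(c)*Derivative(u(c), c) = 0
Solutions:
 u(c) = C1*(sin(c) - 1)/(sin(c) + 1)


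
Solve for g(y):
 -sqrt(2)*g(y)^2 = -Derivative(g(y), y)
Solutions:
 g(y) = -1/(C1 + sqrt(2)*y)


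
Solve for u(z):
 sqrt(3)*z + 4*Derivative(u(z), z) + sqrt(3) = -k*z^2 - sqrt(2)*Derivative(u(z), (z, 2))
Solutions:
 u(z) = C1 + C2*exp(-2*sqrt(2)*z) - k*z^3/12 + sqrt(2)*k*z^2/16 - k*z/16 - sqrt(3)*z^2/8 - sqrt(3)*z/4 + sqrt(6)*z/16


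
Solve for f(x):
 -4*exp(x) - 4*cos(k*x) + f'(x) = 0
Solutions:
 f(x) = C1 + 4*exp(x) + 4*sin(k*x)/k


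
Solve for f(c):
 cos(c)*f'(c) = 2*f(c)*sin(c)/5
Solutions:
 f(c) = C1/cos(c)^(2/5)


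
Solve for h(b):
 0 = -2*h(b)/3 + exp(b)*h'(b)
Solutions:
 h(b) = C1*exp(-2*exp(-b)/3)


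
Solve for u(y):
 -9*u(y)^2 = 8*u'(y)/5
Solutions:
 u(y) = 8/(C1 + 45*y)


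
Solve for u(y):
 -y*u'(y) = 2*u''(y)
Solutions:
 u(y) = C1 + C2*erf(y/2)


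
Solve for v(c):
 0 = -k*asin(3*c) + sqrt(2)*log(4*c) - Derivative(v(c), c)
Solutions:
 v(c) = C1 + sqrt(2)*c*(log(c) - 1) + 2*sqrt(2)*c*log(2) - k*(c*asin(3*c) + sqrt(1 - 9*c^2)/3)


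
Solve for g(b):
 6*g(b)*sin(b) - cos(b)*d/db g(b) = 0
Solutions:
 g(b) = C1/cos(b)^6


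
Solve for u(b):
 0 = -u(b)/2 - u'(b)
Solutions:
 u(b) = C1*exp(-b/2)


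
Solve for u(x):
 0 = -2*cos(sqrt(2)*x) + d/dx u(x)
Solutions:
 u(x) = C1 + sqrt(2)*sin(sqrt(2)*x)


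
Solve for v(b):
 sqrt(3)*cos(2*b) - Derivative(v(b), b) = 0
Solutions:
 v(b) = C1 + sqrt(3)*sin(2*b)/2


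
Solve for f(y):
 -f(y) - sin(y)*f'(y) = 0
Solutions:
 f(y) = C1*sqrt(cos(y) + 1)/sqrt(cos(y) - 1)


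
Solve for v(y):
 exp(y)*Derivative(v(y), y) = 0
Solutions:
 v(y) = C1


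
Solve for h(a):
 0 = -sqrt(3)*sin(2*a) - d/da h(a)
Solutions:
 h(a) = C1 + sqrt(3)*cos(2*a)/2


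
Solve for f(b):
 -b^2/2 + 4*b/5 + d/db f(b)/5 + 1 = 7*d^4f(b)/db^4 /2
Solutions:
 f(b) = C1 + C4*exp(2^(1/3)*35^(2/3)*b/35) + 5*b^3/6 - 2*b^2 - 5*b + (C2*sin(2^(1/3)*sqrt(3)*35^(2/3)*b/70) + C3*cos(2^(1/3)*sqrt(3)*35^(2/3)*b/70))*exp(-2^(1/3)*35^(2/3)*b/70)


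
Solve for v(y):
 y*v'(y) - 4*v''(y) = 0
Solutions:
 v(y) = C1 + C2*erfi(sqrt(2)*y/4)


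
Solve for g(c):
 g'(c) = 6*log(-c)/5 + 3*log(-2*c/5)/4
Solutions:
 g(c) = C1 + 39*c*log(-c)/20 + 3*c*(-13 - 5*log(5) + 5*log(2))/20


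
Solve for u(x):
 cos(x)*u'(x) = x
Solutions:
 u(x) = C1 + Integral(x/cos(x), x)


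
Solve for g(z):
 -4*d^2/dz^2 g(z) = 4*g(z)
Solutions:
 g(z) = C1*sin(z) + C2*cos(z)


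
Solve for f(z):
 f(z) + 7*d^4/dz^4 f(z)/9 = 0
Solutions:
 f(z) = (C1*sin(sqrt(6)*7^(3/4)*z/14) + C2*cos(sqrt(6)*7^(3/4)*z/14))*exp(-sqrt(6)*7^(3/4)*z/14) + (C3*sin(sqrt(6)*7^(3/4)*z/14) + C4*cos(sqrt(6)*7^(3/4)*z/14))*exp(sqrt(6)*7^(3/4)*z/14)


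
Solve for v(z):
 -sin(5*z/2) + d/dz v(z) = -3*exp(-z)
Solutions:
 v(z) = C1 - 2*cos(5*z/2)/5 + 3*exp(-z)


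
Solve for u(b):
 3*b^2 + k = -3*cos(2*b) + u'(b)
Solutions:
 u(b) = C1 + b^3 + b*k + 3*sin(2*b)/2


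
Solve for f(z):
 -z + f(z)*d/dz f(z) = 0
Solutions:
 f(z) = -sqrt(C1 + z^2)
 f(z) = sqrt(C1 + z^2)


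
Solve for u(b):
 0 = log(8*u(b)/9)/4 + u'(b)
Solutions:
 4*Integral(1/(log(_y) - 2*log(3) + 3*log(2)), (_y, u(b))) = C1 - b


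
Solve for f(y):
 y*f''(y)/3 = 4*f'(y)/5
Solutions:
 f(y) = C1 + C2*y^(17/5)


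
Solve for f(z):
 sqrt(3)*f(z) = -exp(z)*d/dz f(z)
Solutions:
 f(z) = C1*exp(sqrt(3)*exp(-z))


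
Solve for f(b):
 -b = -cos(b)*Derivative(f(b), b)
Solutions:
 f(b) = C1 + Integral(b/cos(b), b)


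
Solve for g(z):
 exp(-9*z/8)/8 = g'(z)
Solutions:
 g(z) = C1 - exp(-9*z/8)/9


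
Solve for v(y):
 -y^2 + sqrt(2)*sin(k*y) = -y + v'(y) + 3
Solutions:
 v(y) = C1 - y^3/3 + y^2/2 - 3*y - sqrt(2)*cos(k*y)/k


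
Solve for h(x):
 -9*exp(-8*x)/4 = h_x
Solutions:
 h(x) = C1 + 9*exp(-8*x)/32


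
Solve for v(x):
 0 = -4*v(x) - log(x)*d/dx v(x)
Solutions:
 v(x) = C1*exp(-4*li(x))


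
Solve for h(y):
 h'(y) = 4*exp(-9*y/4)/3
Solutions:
 h(y) = C1 - 16*exp(-9*y/4)/27


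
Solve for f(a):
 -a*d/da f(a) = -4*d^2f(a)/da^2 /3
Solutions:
 f(a) = C1 + C2*erfi(sqrt(6)*a/4)


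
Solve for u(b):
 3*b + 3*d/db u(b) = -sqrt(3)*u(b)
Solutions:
 u(b) = C1*exp(-sqrt(3)*b/3) - sqrt(3)*b + 3


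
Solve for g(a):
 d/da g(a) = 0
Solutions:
 g(a) = C1


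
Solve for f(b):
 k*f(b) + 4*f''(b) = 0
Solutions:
 f(b) = C1*exp(-b*sqrt(-k)/2) + C2*exp(b*sqrt(-k)/2)


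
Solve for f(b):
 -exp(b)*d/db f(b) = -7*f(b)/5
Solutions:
 f(b) = C1*exp(-7*exp(-b)/5)


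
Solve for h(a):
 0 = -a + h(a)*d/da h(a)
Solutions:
 h(a) = -sqrt(C1 + a^2)
 h(a) = sqrt(C1 + a^2)


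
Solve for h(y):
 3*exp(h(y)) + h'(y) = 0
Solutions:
 h(y) = log(1/(C1 + 3*y))


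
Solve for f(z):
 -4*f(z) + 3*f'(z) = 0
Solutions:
 f(z) = C1*exp(4*z/3)


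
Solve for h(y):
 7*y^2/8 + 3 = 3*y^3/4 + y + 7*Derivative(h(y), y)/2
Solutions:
 h(y) = C1 - 3*y^4/56 + y^3/12 - y^2/7 + 6*y/7


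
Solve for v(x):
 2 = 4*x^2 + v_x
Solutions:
 v(x) = C1 - 4*x^3/3 + 2*x


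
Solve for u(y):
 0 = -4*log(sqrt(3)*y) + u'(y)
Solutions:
 u(y) = C1 + 4*y*log(y) - 4*y + y*log(9)


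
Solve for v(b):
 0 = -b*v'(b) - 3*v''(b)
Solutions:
 v(b) = C1 + C2*erf(sqrt(6)*b/6)


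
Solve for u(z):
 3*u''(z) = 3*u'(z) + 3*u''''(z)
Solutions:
 u(z) = C1 + C2*exp(6^(1/3)*z*(2*3^(1/3)/(sqrt(69) + 9)^(1/3) + 2^(1/3)*(sqrt(69) + 9)^(1/3))/12)*sin(2^(1/3)*3^(1/6)*z*(-2^(1/3)*3^(2/3)*(sqrt(69) + 9)^(1/3) + 6/(sqrt(69) + 9)^(1/3))/12) + C3*exp(6^(1/3)*z*(2*3^(1/3)/(sqrt(69) + 9)^(1/3) + 2^(1/3)*(sqrt(69) + 9)^(1/3))/12)*cos(2^(1/3)*3^(1/6)*z*(-2^(1/3)*3^(2/3)*(sqrt(69) + 9)^(1/3) + 6/(sqrt(69) + 9)^(1/3))/12) + C4*exp(-6^(1/3)*z*(2*3^(1/3)/(sqrt(69) + 9)^(1/3) + 2^(1/3)*(sqrt(69) + 9)^(1/3))/6)


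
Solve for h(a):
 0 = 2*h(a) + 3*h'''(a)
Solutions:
 h(a) = C3*exp(-2^(1/3)*3^(2/3)*a/3) + (C1*sin(2^(1/3)*3^(1/6)*a/2) + C2*cos(2^(1/3)*3^(1/6)*a/2))*exp(2^(1/3)*3^(2/3)*a/6)


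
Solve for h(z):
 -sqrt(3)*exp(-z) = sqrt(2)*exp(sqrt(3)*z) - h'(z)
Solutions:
 h(z) = C1 + sqrt(6)*exp(sqrt(3)*z)/3 - sqrt(3)*exp(-z)


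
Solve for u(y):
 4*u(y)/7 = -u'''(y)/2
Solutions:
 u(y) = C3*exp(-2*7^(2/3)*y/7) + (C1*sin(sqrt(3)*7^(2/3)*y/7) + C2*cos(sqrt(3)*7^(2/3)*y/7))*exp(7^(2/3)*y/7)


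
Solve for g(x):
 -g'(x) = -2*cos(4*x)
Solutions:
 g(x) = C1 + sin(4*x)/2


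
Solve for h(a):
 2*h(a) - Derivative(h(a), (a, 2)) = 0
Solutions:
 h(a) = C1*exp(-sqrt(2)*a) + C2*exp(sqrt(2)*a)


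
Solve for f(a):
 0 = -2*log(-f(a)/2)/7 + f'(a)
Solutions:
 -7*Integral(1/(log(-_y) - log(2)), (_y, f(a)))/2 = C1 - a


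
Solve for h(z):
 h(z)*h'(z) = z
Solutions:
 h(z) = -sqrt(C1 + z^2)
 h(z) = sqrt(C1 + z^2)


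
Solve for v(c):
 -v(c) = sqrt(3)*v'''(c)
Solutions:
 v(c) = C3*exp(-3^(5/6)*c/3) + (C1*sin(3^(1/3)*c/2) + C2*cos(3^(1/3)*c/2))*exp(3^(5/6)*c/6)


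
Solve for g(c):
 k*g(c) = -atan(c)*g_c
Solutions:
 g(c) = C1*exp(-k*Integral(1/atan(c), c))


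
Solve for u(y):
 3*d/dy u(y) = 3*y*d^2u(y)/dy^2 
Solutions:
 u(y) = C1 + C2*y^2


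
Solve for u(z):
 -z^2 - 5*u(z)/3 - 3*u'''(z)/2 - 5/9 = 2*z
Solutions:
 u(z) = C3*exp(-30^(1/3)*z/3) - 3*z^2/5 - 6*z/5 + (C1*sin(10^(1/3)*3^(5/6)*z/6) + C2*cos(10^(1/3)*3^(5/6)*z/6))*exp(30^(1/3)*z/6) - 1/3


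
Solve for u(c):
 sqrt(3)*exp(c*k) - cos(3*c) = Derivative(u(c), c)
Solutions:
 u(c) = C1 - sin(3*c)/3 + sqrt(3)*exp(c*k)/k


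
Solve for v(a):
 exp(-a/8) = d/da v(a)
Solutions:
 v(a) = C1 - 8*exp(-a/8)


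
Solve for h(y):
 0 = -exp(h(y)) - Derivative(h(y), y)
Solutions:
 h(y) = log(1/(C1 + y))


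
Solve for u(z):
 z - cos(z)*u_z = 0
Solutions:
 u(z) = C1 + Integral(z/cos(z), z)


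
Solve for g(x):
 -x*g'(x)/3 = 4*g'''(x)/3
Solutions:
 g(x) = C1 + Integral(C2*airyai(-2^(1/3)*x/2) + C3*airybi(-2^(1/3)*x/2), x)


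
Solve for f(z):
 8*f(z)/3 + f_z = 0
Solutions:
 f(z) = C1*exp(-8*z/3)


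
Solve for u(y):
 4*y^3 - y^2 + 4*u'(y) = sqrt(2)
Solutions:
 u(y) = C1 - y^4/4 + y^3/12 + sqrt(2)*y/4


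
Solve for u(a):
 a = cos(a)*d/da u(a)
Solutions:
 u(a) = C1 + Integral(a/cos(a), a)


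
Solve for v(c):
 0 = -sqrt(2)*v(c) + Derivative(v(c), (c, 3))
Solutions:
 v(c) = C3*exp(2^(1/6)*c) + (C1*sin(2^(1/6)*sqrt(3)*c/2) + C2*cos(2^(1/6)*sqrt(3)*c/2))*exp(-2^(1/6)*c/2)


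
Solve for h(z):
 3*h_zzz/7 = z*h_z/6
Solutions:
 h(z) = C1 + Integral(C2*airyai(84^(1/3)*z/6) + C3*airybi(84^(1/3)*z/6), z)


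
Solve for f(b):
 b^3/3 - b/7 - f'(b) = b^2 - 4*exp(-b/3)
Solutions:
 f(b) = C1 + b^4/12 - b^3/3 - b^2/14 - 12*exp(-b/3)


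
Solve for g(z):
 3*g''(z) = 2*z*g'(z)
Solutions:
 g(z) = C1 + C2*erfi(sqrt(3)*z/3)


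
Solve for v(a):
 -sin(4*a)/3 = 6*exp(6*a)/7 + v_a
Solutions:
 v(a) = C1 - exp(6*a)/7 + cos(4*a)/12


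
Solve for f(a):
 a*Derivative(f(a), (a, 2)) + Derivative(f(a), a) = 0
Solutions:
 f(a) = C1 + C2*log(a)


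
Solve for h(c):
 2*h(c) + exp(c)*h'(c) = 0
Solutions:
 h(c) = C1*exp(2*exp(-c))


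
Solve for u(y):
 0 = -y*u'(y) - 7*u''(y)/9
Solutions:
 u(y) = C1 + C2*erf(3*sqrt(14)*y/14)


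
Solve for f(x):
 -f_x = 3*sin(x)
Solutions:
 f(x) = C1 + 3*cos(x)


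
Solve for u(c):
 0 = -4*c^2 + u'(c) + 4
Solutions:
 u(c) = C1 + 4*c^3/3 - 4*c


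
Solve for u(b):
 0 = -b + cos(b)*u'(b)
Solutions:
 u(b) = C1 + Integral(b/cos(b), b)


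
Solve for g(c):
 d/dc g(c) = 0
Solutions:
 g(c) = C1


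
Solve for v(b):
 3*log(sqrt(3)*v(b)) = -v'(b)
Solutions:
 2*Integral(1/(2*log(_y) + log(3)), (_y, v(b)))/3 = C1 - b


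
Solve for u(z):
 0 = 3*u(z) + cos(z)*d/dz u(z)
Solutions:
 u(z) = C1*(sin(z) - 1)^(3/2)/(sin(z) + 1)^(3/2)


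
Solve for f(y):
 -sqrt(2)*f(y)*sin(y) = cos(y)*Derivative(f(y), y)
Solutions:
 f(y) = C1*cos(y)^(sqrt(2))


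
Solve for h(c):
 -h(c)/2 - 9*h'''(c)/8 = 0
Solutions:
 h(c) = C3*exp(-2^(2/3)*3^(1/3)*c/3) + (C1*sin(2^(2/3)*3^(5/6)*c/6) + C2*cos(2^(2/3)*3^(5/6)*c/6))*exp(2^(2/3)*3^(1/3)*c/6)


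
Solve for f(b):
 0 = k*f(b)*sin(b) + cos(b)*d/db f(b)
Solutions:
 f(b) = C1*exp(k*log(cos(b)))


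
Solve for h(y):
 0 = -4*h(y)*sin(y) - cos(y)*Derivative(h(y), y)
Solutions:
 h(y) = C1*cos(y)^4


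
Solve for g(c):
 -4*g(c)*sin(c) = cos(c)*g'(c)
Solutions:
 g(c) = C1*cos(c)^4


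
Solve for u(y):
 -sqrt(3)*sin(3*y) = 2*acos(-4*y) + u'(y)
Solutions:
 u(y) = C1 - 2*y*acos(-4*y) - sqrt(1 - 16*y^2)/2 + sqrt(3)*cos(3*y)/3


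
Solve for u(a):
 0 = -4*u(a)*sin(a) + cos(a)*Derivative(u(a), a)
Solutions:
 u(a) = C1/cos(a)^4


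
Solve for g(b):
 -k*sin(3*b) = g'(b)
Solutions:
 g(b) = C1 + k*cos(3*b)/3


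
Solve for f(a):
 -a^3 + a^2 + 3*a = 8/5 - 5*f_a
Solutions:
 f(a) = C1 + a^4/20 - a^3/15 - 3*a^2/10 + 8*a/25


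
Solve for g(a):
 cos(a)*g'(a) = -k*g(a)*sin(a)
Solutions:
 g(a) = C1*exp(k*log(cos(a)))


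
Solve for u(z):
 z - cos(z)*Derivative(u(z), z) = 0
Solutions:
 u(z) = C1 + Integral(z/cos(z), z)


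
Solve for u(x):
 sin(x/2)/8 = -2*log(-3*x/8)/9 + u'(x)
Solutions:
 u(x) = C1 + 2*x*log(-x)/9 - 2*x*log(2)/3 - 2*x/9 + 2*x*log(3)/9 - cos(x/2)/4


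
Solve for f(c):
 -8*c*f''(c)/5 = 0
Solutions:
 f(c) = C1 + C2*c


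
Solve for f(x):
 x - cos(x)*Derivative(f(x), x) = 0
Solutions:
 f(x) = C1 + Integral(x/cos(x), x)


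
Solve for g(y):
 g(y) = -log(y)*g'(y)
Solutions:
 g(y) = C1*exp(-li(y))


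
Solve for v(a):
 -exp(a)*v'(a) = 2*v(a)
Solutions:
 v(a) = C1*exp(2*exp(-a))


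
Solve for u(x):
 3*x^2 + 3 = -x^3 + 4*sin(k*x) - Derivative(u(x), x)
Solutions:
 u(x) = C1 - x^4/4 - x^3 - 3*x - 4*cos(k*x)/k


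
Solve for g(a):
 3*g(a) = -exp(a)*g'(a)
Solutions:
 g(a) = C1*exp(3*exp(-a))


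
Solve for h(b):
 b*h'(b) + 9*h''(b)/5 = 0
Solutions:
 h(b) = C1 + C2*erf(sqrt(10)*b/6)


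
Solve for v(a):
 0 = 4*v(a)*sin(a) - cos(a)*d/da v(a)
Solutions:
 v(a) = C1/cos(a)^4


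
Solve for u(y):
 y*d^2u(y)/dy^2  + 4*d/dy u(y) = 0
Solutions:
 u(y) = C1 + C2/y^3


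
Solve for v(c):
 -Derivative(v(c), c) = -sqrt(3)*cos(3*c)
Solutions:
 v(c) = C1 + sqrt(3)*sin(3*c)/3


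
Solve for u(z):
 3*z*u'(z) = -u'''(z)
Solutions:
 u(z) = C1 + Integral(C2*airyai(-3^(1/3)*z) + C3*airybi(-3^(1/3)*z), z)


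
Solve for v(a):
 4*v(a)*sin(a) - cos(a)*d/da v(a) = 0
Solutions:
 v(a) = C1/cos(a)^4


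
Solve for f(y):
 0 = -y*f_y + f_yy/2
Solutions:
 f(y) = C1 + C2*erfi(y)


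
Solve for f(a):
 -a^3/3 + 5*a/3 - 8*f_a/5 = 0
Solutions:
 f(a) = C1 - 5*a^4/96 + 25*a^2/48


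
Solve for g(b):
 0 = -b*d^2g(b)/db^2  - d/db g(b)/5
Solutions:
 g(b) = C1 + C2*b^(4/5)


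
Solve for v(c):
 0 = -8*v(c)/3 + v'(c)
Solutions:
 v(c) = C1*exp(8*c/3)


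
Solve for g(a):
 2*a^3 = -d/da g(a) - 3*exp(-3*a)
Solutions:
 g(a) = C1 - a^4/2 + exp(-3*a)


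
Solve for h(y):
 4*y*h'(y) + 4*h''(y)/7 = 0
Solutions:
 h(y) = C1 + C2*erf(sqrt(14)*y/2)


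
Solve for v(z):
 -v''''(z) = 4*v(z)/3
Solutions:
 v(z) = (C1*sin(3^(3/4)*z/3) + C2*cos(3^(3/4)*z/3))*exp(-3^(3/4)*z/3) + (C3*sin(3^(3/4)*z/3) + C4*cos(3^(3/4)*z/3))*exp(3^(3/4)*z/3)


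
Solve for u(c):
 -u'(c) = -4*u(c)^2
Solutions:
 u(c) = -1/(C1 + 4*c)


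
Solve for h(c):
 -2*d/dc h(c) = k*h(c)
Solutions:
 h(c) = C1*exp(-c*k/2)


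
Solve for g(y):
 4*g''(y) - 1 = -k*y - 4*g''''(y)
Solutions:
 g(y) = C1 + C2*y + C3*sin(y) + C4*cos(y) - k*y^3/24 + y^2/8


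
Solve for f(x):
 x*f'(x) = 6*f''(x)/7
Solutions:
 f(x) = C1 + C2*erfi(sqrt(21)*x/6)


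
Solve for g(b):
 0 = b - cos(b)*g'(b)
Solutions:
 g(b) = C1 + Integral(b/cos(b), b)


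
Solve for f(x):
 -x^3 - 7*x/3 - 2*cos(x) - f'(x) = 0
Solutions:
 f(x) = C1 - x^4/4 - 7*x^2/6 - 2*sin(x)


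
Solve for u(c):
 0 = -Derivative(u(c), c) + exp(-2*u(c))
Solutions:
 u(c) = log(-sqrt(C1 + 2*c))
 u(c) = log(C1 + 2*c)/2


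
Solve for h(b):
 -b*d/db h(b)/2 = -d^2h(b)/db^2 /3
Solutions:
 h(b) = C1 + C2*erfi(sqrt(3)*b/2)


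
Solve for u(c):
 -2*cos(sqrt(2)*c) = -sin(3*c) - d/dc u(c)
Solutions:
 u(c) = C1 + sqrt(2)*sin(sqrt(2)*c) + cos(3*c)/3


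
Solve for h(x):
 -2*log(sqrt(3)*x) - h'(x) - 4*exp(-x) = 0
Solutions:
 h(x) = C1 - 2*x*log(x) + x*(2 - log(3)) + 4*exp(-x)


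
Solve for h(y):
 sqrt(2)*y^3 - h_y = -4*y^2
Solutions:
 h(y) = C1 + sqrt(2)*y^4/4 + 4*y^3/3


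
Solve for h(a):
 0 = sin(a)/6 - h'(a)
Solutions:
 h(a) = C1 - cos(a)/6


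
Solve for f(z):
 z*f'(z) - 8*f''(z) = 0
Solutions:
 f(z) = C1 + C2*erfi(z/4)


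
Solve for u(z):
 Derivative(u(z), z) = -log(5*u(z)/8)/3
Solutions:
 -3*Integral(1/(-log(_y) - log(5) + 3*log(2)), (_y, u(z))) = C1 - z


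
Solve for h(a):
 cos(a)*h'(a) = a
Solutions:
 h(a) = C1 + Integral(a/cos(a), a)


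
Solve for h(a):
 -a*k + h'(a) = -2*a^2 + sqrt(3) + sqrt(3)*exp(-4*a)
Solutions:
 h(a) = C1 - 2*a^3/3 + a^2*k/2 + sqrt(3)*a - sqrt(3)*exp(-4*a)/4


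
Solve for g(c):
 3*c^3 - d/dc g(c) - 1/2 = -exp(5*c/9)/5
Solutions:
 g(c) = C1 + 3*c^4/4 - c/2 + 9*exp(5*c/9)/25


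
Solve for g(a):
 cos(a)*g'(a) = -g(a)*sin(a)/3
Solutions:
 g(a) = C1*cos(a)^(1/3)


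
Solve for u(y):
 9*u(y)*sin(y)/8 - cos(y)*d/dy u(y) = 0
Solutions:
 u(y) = C1/cos(y)^(9/8)


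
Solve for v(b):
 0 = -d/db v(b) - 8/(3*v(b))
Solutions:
 v(b) = -sqrt(C1 - 48*b)/3
 v(b) = sqrt(C1 - 48*b)/3


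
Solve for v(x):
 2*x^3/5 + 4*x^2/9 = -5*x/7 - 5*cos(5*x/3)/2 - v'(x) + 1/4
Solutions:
 v(x) = C1 - x^4/10 - 4*x^3/27 - 5*x^2/14 + x/4 - 3*sin(5*x/3)/2


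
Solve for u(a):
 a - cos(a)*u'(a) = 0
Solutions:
 u(a) = C1 + Integral(a/cos(a), a)


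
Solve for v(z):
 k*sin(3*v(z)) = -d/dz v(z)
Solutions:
 v(z) = -acos((-C1 - exp(6*k*z))/(C1 - exp(6*k*z)))/3 + 2*pi/3
 v(z) = acos((-C1 - exp(6*k*z))/(C1 - exp(6*k*z)))/3


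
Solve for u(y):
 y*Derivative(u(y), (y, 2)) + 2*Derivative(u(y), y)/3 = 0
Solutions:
 u(y) = C1 + C2*y^(1/3)


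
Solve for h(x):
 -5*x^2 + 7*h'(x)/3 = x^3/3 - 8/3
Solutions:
 h(x) = C1 + x^4/28 + 5*x^3/7 - 8*x/7


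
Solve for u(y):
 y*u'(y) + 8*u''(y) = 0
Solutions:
 u(y) = C1 + C2*erf(y/4)


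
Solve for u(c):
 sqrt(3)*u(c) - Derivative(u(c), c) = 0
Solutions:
 u(c) = C1*exp(sqrt(3)*c)


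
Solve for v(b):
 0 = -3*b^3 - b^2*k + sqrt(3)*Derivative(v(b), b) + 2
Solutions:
 v(b) = C1 + sqrt(3)*b^4/4 + sqrt(3)*b^3*k/9 - 2*sqrt(3)*b/3


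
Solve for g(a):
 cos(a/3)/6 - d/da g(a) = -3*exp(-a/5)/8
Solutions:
 g(a) = C1 + sin(a/3)/2 - 15*exp(-a/5)/8


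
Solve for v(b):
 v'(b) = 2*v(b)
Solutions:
 v(b) = C1*exp(2*b)


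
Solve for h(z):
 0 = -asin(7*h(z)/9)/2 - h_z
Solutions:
 Integral(1/asin(7*_y/9), (_y, h(z))) = C1 - z/2


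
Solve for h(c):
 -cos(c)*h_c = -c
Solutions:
 h(c) = C1 + Integral(c/cos(c), c)


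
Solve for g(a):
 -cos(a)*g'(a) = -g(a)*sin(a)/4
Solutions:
 g(a) = C1/cos(a)^(1/4)


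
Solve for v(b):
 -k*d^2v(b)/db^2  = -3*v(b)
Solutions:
 v(b) = C1*exp(-sqrt(3)*b*sqrt(1/k)) + C2*exp(sqrt(3)*b*sqrt(1/k))


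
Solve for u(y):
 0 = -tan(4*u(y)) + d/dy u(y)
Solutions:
 u(y) = -asin(C1*exp(4*y))/4 + pi/4
 u(y) = asin(C1*exp(4*y))/4


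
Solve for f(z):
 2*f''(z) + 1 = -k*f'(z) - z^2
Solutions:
 f(z) = C1 + C2*exp(-k*z/2) - z^3/(3*k) - z/k + 2*z^2/k^2 - 8*z/k^3


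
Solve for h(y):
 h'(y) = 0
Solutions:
 h(y) = C1


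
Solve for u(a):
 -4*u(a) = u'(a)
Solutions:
 u(a) = C1*exp(-4*a)


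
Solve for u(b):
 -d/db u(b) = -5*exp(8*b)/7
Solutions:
 u(b) = C1 + 5*exp(8*b)/56


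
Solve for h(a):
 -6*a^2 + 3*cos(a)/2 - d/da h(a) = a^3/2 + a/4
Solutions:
 h(a) = C1 - a^4/8 - 2*a^3 - a^2/8 + 3*sin(a)/2


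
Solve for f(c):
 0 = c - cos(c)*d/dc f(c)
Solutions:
 f(c) = C1 + Integral(c/cos(c), c)


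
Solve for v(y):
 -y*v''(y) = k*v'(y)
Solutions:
 v(y) = C1 + y^(1 - re(k))*(C2*sin(log(y)*Abs(im(k))) + C3*cos(log(y)*im(k)))


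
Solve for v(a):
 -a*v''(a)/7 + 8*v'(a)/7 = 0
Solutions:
 v(a) = C1 + C2*a^9


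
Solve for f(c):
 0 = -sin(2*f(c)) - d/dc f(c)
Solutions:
 f(c) = pi - acos((-C1 - exp(4*c))/(C1 - exp(4*c)))/2
 f(c) = acos((-C1 - exp(4*c))/(C1 - exp(4*c)))/2


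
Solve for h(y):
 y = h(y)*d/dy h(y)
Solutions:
 h(y) = -sqrt(C1 + y^2)
 h(y) = sqrt(C1 + y^2)


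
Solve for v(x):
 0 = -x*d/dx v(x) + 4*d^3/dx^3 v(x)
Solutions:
 v(x) = C1 + Integral(C2*airyai(2^(1/3)*x/2) + C3*airybi(2^(1/3)*x/2), x)


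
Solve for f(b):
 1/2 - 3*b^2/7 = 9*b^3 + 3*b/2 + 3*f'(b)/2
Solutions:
 f(b) = C1 - 3*b^4/2 - 2*b^3/21 - b^2/2 + b/3


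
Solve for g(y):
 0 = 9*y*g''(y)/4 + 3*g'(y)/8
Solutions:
 g(y) = C1 + C2*y^(5/6)


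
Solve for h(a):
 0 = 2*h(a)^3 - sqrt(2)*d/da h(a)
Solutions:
 h(a) = -sqrt(2)*sqrt(-1/(C1 + sqrt(2)*a))/2
 h(a) = sqrt(2)*sqrt(-1/(C1 + sqrt(2)*a))/2


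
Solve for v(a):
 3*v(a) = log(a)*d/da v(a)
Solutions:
 v(a) = C1*exp(3*li(a))


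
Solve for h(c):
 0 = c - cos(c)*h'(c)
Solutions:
 h(c) = C1 + Integral(c/cos(c), c)


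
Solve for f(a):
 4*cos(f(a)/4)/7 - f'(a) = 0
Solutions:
 -4*a/7 - 2*log(sin(f(a)/4) - 1) + 2*log(sin(f(a)/4) + 1) = C1


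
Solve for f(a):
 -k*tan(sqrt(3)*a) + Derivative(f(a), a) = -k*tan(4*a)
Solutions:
 f(a) = C1 - k*(3*log(tan(4*a)^2 + 1) - 4*sqrt(3)*log(tan(sqrt(3)*a)^2 + 1))/24


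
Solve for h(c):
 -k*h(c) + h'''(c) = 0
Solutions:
 h(c) = C1*exp(c*k^(1/3)) + C2*exp(c*k^(1/3)*(-1 + sqrt(3)*I)/2) + C3*exp(-c*k^(1/3)*(1 + sqrt(3)*I)/2)


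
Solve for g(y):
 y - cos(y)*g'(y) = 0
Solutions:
 g(y) = C1 + Integral(y/cos(y), y)


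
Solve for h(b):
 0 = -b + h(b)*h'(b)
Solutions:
 h(b) = -sqrt(C1 + b^2)
 h(b) = sqrt(C1 + b^2)


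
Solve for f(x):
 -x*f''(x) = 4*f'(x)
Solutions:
 f(x) = C1 + C2/x^3


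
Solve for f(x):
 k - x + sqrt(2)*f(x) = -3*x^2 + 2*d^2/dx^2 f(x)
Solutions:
 f(x) = C1*exp(-2^(3/4)*x/2) + C2*exp(2^(3/4)*x/2) - sqrt(2)*k/2 - 3*sqrt(2)*x^2/2 + sqrt(2)*x/2 - 6


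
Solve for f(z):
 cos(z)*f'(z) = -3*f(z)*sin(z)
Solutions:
 f(z) = C1*cos(z)^3


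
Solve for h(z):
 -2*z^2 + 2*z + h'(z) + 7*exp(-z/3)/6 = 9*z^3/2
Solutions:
 h(z) = C1 + 9*z^4/8 + 2*z^3/3 - z^2 + 7*exp(-z/3)/2


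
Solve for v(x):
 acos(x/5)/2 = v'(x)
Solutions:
 v(x) = C1 + x*acos(x/5)/2 - sqrt(25 - x^2)/2


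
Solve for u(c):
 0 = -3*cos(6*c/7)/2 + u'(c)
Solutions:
 u(c) = C1 + 7*sin(6*c/7)/4


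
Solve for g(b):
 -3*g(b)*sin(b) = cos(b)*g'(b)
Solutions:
 g(b) = C1*cos(b)^3


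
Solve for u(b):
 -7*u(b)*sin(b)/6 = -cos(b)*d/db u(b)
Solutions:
 u(b) = C1/cos(b)^(7/6)


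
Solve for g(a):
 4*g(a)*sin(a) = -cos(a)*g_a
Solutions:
 g(a) = C1*cos(a)^4


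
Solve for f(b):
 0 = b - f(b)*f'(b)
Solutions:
 f(b) = -sqrt(C1 + b^2)
 f(b) = sqrt(C1 + b^2)


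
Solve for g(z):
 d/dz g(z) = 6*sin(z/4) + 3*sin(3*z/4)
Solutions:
 g(z) = C1 - 24*cos(z/4) - 4*cos(3*z/4)


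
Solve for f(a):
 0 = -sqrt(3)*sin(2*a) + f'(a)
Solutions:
 f(a) = C1 - sqrt(3)*cos(2*a)/2


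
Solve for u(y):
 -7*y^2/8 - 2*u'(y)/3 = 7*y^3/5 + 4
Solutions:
 u(y) = C1 - 21*y^4/40 - 7*y^3/16 - 6*y


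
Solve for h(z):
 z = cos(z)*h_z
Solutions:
 h(z) = C1 + Integral(z/cos(z), z)


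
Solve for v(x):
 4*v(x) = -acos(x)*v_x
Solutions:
 v(x) = C1*exp(-4*Integral(1/acos(x), x))


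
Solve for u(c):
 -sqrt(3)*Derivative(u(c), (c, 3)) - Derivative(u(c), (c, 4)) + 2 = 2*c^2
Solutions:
 u(c) = C1 + C2*c + C3*c^2 + C4*exp(-sqrt(3)*c) - sqrt(3)*c^5/90 + c^4/18 + sqrt(3)*c^3/27


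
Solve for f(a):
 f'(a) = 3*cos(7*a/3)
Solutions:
 f(a) = C1 + 9*sin(7*a/3)/7


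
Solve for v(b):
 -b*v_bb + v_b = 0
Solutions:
 v(b) = C1 + C2*b^2


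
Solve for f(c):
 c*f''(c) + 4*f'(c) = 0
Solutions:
 f(c) = C1 + C2/c^3


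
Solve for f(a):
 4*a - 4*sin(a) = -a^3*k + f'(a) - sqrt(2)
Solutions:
 f(a) = C1 + a^4*k/4 + 2*a^2 + sqrt(2)*a + 4*cos(a)


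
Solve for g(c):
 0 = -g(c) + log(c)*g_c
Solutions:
 g(c) = C1*exp(li(c))


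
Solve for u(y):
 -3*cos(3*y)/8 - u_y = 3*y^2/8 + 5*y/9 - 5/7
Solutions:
 u(y) = C1 - y^3/8 - 5*y^2/18 + 5*y/7 - sin(3*y)/8


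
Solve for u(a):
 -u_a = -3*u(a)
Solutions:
 u(a) = C1*exp(3*a)


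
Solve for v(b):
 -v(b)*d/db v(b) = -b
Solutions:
 v(b) = -sqrt(C1 + b^2)
 v(b) = sqrt(C1 + b^2)


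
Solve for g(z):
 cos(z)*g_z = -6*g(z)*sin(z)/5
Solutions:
 g(z) = C1*cos(z)^(6/5)


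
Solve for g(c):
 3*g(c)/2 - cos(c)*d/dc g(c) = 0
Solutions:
 g(c) = C1*(sin(c) + 1)^(3/4)/(sin(c) - 1)^(3/4)


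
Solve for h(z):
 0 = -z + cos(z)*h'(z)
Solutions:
 h(z) = C1 + Integral(z/cos(z), z)


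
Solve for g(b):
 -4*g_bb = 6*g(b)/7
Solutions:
 g(b) = C1*sin(sqrt(42)*b/14) + C2*cos(sqrt(42)*b/14)


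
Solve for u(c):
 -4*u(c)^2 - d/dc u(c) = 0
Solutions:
 u(c) = 1/(C1 + 4*c)


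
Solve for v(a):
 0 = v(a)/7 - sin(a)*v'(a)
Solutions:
 v(a) = C1*(cos(a) - 1)^(1/14)/(cos(a) + 1)^(1/14)


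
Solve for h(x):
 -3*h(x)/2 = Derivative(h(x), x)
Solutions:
 h(x) = C1*exp(-3*x/2)


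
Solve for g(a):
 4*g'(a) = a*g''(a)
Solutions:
 g(a) = C1 + C2*a^5


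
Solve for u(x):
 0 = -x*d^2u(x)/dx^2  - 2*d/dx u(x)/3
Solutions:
 u(x) = C1 + C2*x^(1/3)


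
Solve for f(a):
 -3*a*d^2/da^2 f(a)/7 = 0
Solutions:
 f(a) = C1 + C2*a


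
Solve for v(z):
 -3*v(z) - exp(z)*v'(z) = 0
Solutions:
 v(z) = C1*exp(3*exp(-z))


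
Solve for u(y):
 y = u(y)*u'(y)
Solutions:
 u(y) = -sqrt(C1 + y^2)
 u(y) = sqrt(C1 + y^2)


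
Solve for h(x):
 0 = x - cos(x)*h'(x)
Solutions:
 h(x) = C1 + Integral(x/cos(x), x)


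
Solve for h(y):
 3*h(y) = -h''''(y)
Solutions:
 h(y) = (C1*sin(sqrt(2)*3^(1/4)*y/2) + C2*cos(sqrt(2)*3^(1/4)*y/2))*exp(-sqrt(2)*3^(1/4)*y/2) + (C3*sin(sqrt(2)*3^(1/4)*y/2) + C4*cos(sqrt(2)*3^(1/4)*y/2))*exp(sqrt(2)*3^(1/4)*y/2)


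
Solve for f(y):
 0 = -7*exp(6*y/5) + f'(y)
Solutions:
 f(y) = C1 + 35*exp(6*y/5)/6


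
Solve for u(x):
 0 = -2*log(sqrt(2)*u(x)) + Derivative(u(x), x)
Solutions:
 -Integral(1/(2*log(_y) + log(2)), (_y, u(x))) = C1 - x


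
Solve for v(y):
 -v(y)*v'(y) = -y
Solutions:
 v(y) = -sqrt(C1 + y^2)
 v(y) = sqrt(C1 + y^2)


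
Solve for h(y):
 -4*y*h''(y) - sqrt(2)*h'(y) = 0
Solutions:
 h(y) = C1 + C2*y^(1 - sqrt(2)/4)


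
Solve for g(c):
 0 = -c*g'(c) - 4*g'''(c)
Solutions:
 g(c) = C1 + Integral(C2*airyai(-2^(1/3)*c/2) + C3*airybi(-2^(1/3)*c/2), c)


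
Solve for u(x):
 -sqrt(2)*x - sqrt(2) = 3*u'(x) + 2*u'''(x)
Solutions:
 u(x) = C1 + C2*sin(sqrt(6)*x/2) + C3*cos(sqrt(6)*x/2) - sqrt(2)*x^2/6 - sqrt(2)*x/3


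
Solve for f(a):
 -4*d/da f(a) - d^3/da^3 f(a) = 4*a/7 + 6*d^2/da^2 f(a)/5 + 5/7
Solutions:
 f(a) = C1 - a^2/14 - 19*a/140 + (C2*sin(sqrt(91)*a/5) + C3*cos(sqrt(91)*a/5))*exp(-3*a/5)


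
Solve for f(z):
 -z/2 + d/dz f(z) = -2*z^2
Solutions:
 f(z) = C1 - 2*z^3/3 + z^2/4


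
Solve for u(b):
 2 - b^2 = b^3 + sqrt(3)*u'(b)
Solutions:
 u(b) = C1 - sqrt(3)*b^4/12 - sqrt(3)*b^3/9 + 2*sqrt(3)*b/3


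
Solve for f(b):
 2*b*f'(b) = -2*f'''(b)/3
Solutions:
 f(b) = C1 + Integral(C2*airyai(-3^(1/3)*b) + C3*airybi(-3^(1/3)*b), b)


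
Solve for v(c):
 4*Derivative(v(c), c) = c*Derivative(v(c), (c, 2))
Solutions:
 v(c) = C1 + C2*c^5


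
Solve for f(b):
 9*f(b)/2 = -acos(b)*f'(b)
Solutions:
 f(b) = C1*exp(-9*Integral(1/acos(b), b)/2)


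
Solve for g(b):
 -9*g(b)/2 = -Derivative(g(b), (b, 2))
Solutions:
 g(b) = C1*exp(-3*sqrt(2)*b/2) + C2*exp(3*sqrt(2)*b/2)


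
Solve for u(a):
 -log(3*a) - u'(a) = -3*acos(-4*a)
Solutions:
 u(a) = C1 - a*log(a) + 3*a*acos(-4*a) - a*log(3) + a + 3*sqrt(1 - 16*a^2)/4


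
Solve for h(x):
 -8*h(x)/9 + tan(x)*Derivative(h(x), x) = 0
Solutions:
 h(x) = C1*sin(x)^(8/9)


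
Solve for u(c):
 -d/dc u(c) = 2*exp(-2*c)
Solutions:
 u(c) = C1 + exp(-2*c)


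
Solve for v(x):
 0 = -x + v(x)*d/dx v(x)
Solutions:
 v(x) = -sqrt(C1 + x^2)
 v(x) = sqrt(C1 + x^2)


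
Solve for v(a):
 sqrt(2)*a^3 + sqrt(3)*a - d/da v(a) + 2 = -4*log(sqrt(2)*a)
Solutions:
 v(a) = C1 + sqrt(2)*a^4/4 + sqrt(3)*a^2/2 + 4*a*log(a) - 2*a + a*log(4)


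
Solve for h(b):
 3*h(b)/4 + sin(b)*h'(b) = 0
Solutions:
 h(b) = C1*(cos(b) + 1)^(3/8)/(cos(b) - 1)^(3/8)


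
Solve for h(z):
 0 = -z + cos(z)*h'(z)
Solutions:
 h(z) = C1 + Integral(z/cos(z), z)


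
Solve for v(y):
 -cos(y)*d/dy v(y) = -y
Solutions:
 v(y) = C1 + Integral(y/cos(y), y)


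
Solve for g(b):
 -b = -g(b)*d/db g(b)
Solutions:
 g(b) = -sqrt(C1 + b^2)
 g(b) = sqrt(C1 + b^2)


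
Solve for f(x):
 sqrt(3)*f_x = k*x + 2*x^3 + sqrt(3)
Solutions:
 f(x) = C1 + sqrt(3)*k*x^2/6 + sqrt(3)*x^4/6 + x


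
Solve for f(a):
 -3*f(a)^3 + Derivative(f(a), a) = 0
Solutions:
 f(a) = -sqrt(2)*sqrt(-1/(C1 + 3*a))/2
 f(a) = sqrt(2)*sqrt(-1/(C1 + 3*a))/2


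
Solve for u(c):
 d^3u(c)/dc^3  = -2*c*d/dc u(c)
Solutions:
 u(c) = C1 + Integral(C2*airyai(-2^(1/3)*c) + C3*airybi(-2^(1/3)*c), c)


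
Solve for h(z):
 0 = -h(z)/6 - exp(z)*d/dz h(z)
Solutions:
 h(z) = C1*exp(exp(-z)/6)


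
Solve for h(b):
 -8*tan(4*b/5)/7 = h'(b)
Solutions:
 h(b) = C1 + 10*log(cos(4*b/5))/7


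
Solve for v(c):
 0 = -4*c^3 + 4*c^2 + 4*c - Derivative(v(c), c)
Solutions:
 v(c) = C1 - c^4 + 4*c^3/3 + 2*c^2


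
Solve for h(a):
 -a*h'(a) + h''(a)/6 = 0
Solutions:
 h(a) = C1 + C2*erfi(sqrt(3)*a)


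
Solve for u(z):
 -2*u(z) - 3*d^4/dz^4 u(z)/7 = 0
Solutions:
 u(z) = (C1*sin(6^(3/4)*7^(1/4)*z/6) + C2*cos(6^(3/4)*7^(1/4)*z/6))*exp(-6^(3/4)*7^(1/4)*z/6) + (C3*sin(6^(3/4)*7^(1/4)*z/6) + C4*cos(6^(3/4)*7^(1/4)*z/6))*exp(6^(3/4)*7^(1/4)*z/6)


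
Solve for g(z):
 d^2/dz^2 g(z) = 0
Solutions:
 g(z) = C1 + C2*z


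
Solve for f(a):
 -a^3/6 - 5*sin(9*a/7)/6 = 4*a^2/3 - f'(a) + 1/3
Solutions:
 f(a) = C1 + a^4/24 + 4*a^3/9 + a/3 - 35*cos(9*a/7)/54


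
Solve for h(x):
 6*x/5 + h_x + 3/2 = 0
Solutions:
 h(x) = C1 - 3*x^2/5 - 3*x/2


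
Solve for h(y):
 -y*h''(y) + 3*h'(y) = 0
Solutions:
 h(y) = C1 + C2*y^4


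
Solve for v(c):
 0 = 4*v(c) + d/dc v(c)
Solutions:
 v(c) = C1*exp(-4*c)


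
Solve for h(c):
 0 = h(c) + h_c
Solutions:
 h(c) = C1*exp(-c)


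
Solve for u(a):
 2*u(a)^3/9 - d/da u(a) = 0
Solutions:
 u(a) = -3*sqrt(2)*sqrt(-1/(C1 + 2*a))/2
 u(a) = 3*sqrt(2)*sqrt(-1/(C1 + 2*a))/2


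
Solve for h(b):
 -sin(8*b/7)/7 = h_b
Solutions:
 h(b) = C1 + cos(8*b/7)/8


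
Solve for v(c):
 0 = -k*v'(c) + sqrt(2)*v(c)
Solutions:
 v(c) = C1*exp(sqrt(2)*c/k)


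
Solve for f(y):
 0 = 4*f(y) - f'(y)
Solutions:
 f(y) = C1*exp(4*y)


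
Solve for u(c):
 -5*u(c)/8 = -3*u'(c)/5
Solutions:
 u(c) = C1*exp(25*c/24)


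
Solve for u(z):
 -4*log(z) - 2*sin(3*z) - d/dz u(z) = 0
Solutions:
 u(z) = C1 - 4*z*log(z) + 4*z + 2*cos(3*z)/3


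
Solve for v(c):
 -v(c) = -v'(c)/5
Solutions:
 v(c) = C1*exp(5*c)


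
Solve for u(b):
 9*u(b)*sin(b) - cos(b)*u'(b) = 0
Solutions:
 u(b) = C1/cos(b)^9


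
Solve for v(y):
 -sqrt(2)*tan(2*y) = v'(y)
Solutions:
 v(y) = C1 + sqrt(2)*log(cos(2*y))/2


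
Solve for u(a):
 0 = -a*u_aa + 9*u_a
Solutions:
 u(a) = C1 + C2*a^10


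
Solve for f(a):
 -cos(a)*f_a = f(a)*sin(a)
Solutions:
 f(a) = C1*cos(a)


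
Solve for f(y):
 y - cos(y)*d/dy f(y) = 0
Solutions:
 f(y) = C1 + Integral(y/cos(y), y)


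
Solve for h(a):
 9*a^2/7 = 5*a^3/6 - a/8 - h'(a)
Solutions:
 h(a) = C1 + 5*a^4/24 - 3*a^3/7 - a^2/16


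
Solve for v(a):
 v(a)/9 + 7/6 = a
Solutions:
 v(a) = 9*a - 21/2


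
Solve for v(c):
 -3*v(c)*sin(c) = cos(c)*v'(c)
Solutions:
 v(c) = C1*cos(c)^3


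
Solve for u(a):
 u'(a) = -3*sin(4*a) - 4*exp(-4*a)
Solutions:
 u(a) = C1 + 3*cos(4*a)/4 + exp(-4*a)


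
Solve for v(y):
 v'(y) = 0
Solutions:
 v(y) = C1


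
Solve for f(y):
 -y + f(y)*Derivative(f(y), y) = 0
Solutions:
 f(y) = -sqrt(C1 + y^2)
 f(y) = sqrt(C1 + y^2)


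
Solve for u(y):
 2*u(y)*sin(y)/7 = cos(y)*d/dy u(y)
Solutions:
 u(y) = C1/cos(y)^(2/7)
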